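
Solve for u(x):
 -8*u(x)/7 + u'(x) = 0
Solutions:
 u(x) = C1*exp(8*x/7)


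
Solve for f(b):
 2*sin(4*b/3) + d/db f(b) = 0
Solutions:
 f(b) = C1 + 3*cos(4*b/3)/2


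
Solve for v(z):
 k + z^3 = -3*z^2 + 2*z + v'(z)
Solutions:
 v(z) = C1 + k*z + z^4/4 + z^3 - z^2


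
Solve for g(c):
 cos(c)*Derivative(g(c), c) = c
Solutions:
 g(c) = C1 + Integral(c/cos(c), c)


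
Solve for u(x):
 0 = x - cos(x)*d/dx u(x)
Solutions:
 u(x) = C1 + Integral(x/cos(x), x)


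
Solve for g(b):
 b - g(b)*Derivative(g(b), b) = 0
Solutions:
 g(b) = -sqrt(C1 + b^2)
 g(b) = sqrt(C1 + b^2)


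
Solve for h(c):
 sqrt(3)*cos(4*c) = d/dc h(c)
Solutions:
 h(c) = C1 + sqrt(3)*sin(4*c)/4


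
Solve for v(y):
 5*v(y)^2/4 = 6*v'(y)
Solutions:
 v(y) = -24/(C1 + 5*y)


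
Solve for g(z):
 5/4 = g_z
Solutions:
 g(z) = C1 + 5*z/4


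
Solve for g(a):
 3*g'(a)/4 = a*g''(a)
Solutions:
 g(a) = C1 + C2*a^(7/4)


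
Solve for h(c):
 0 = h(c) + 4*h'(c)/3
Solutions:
 h(c) = C1*exp(-3*c/4)


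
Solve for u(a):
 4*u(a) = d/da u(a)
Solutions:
 u(a) = C1*exp(4*a)


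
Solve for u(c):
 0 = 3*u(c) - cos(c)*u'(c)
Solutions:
 u(c) = C1*(sin(c) + 1)^(3/2)/(sin(c) - 1)^(3/2)


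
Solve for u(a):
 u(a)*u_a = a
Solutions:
 u(a) = -sqrt(C1 + a^2)
 u(a) = sqrt(C1 + a^2)


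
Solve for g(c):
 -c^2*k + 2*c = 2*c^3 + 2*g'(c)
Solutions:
 g(c) = C1 - c^4/4 - c^3*k/6 + c^2/2


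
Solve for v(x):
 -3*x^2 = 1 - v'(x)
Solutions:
 v(x) = C1 + x^3 + x


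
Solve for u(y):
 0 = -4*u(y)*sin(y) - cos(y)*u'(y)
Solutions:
 u(y) = C1*cos(y)^4


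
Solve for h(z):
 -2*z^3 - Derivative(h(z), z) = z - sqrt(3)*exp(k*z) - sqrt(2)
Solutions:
 h(z) = C1 - z^4/2 - z^2/2 + sqrt(2)*z + sqrt(3)*exp(k*z)/k


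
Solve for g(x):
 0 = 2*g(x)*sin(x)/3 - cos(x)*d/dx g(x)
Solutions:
 g(x) = C1/cos(x)^(2/3)


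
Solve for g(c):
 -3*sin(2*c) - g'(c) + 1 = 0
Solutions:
 g(c) = C1 + c + 3*cos(2*c)/2


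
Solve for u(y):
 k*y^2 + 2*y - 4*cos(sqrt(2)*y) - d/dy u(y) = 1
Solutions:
 u(y) = C1 + k*y^3/3 + y^2 - y - 2*sqrt(2)*sin(sqrt(2)*y)


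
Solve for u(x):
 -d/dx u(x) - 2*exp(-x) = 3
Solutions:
 u(x) = C1 - 3*x + 2*exp(-x)


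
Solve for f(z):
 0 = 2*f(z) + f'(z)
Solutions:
 f(z) = C1*exp(-2*z)


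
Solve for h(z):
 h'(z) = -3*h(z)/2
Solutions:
 h(z) = C1*exp(-3*z/2)


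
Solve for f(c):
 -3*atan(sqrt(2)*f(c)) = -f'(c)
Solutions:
 Integral(1/atan(sqrt(2)*_y), (_y, f(c))) = C1 + 3*c


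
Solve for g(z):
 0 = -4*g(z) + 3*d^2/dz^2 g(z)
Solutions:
 g(z) = C1*exp(-2*sqrt(3)*z/3) + C2*exp(2*sqrt(3)*z/3)


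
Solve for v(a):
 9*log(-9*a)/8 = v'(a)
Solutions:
 v(a) = C1 + 9*a*log(-a)/8 + 9*a*(-1 + 2*log(3))/8


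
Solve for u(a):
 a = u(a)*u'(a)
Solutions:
 u(a) = -sqrt(C1 + a^2)
 u(a) = sqrt(C1 + a^2)


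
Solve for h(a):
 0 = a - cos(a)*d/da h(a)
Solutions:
 h(a) = C1 + Integral(a/cos(a), a)


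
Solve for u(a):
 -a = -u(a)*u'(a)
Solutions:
 u(a) = -sqrt(C1 + a^2)
 u(a) = sqrt(C1 + a^2)


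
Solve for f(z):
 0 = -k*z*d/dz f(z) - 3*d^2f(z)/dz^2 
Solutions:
 f(z) = Piecewise((-sqrt(6)*sqrt(pi)*C1*erf(sqrt(6)*sqrt(k)*z/6)/(2*sqrt(k)) - C2, (k > 0) | (k < 0)), (-C1*z - C2, True))


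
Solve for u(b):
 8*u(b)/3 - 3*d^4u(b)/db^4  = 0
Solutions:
 u(b) = C1*exp(-2^(3/4)*sqrt(3)*b/3) + C2*exp(2^(3/4)*sqrt(3)*b/3) + C3*sin(2^(3/4)*sqrt(3)*b/3) + C4*cos(2^(3/4)*sqrt(3)*b/3)


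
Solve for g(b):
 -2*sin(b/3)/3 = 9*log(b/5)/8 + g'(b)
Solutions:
 g(b) = C1 - 9*b*log(b)/8 + 9*b/8 + 9*b*log(5)/8 + 2*cos(b/3)


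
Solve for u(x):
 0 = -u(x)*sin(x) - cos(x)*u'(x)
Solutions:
 u(x) = C1*cos(x)


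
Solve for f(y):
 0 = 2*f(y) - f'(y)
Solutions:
 f(y) = C1*exp(2*y)


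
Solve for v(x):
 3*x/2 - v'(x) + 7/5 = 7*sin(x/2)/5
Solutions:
 v(x) = C1 + 3*x^2/4 + 7*x/5 + 14*cos(x/2)/5


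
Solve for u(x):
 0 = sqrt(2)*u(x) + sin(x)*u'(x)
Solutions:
 u(x) = C1*(cos(x) + 1)^(sqrt(2)/2)/(cos(x) - 1)^(sqrt(2)/2)


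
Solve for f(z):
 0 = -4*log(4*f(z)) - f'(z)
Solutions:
 Integral(1/(log(_y) + 2*log(2)), (_y, f(z)))/4 = C1 - z


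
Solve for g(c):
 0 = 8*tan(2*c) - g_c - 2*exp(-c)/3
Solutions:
 g(c) = C1 + 2*log(tan(2*c)^2 + 1) + 2*exp(-c)/3


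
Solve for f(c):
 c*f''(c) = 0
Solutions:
 f(c) = C1 + C2*c


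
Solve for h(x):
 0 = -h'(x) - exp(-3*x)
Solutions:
 h(x) = C1 + exp(-3*x)/3


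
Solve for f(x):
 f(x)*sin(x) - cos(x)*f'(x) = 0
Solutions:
 f(x) = C1/cos(x)


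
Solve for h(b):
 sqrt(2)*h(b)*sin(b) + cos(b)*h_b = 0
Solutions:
 h(b) = C1*cos(b)^(sqrt(2))


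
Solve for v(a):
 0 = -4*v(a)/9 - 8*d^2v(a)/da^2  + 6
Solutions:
 v(a) = C1*sin(sqrt(2)*a/6) + C2*cos(sqrt(2)*a/6) + 27/2


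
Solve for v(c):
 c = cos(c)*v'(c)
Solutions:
 v(c) = C1 + Integral(c/cos(c), c)


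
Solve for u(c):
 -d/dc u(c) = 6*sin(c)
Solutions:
 u(c) = C1 + 6*cos(c)


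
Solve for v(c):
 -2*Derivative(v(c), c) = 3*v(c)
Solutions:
 v(c) = C1*exp(-3*c/2)


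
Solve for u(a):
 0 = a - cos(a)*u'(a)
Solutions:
 u(a) = C1 + Integral(a/cos(a), a)


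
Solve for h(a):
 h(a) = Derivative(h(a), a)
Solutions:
 h(a) = C1*exp(a)


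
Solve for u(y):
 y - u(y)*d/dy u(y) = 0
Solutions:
 u(y) = -sqrt(C1 + y^2)
 u(y) = sqrt(C1 + y^2)


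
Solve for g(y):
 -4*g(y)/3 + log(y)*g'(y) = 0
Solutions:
 g(y) = C1*exp(4*li(y)/3)


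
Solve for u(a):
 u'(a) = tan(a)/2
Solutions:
 u(a) = C1 - log(cos(a))/2


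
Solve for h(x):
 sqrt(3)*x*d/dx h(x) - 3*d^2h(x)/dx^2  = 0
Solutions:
 h(x) = C1 + C2*erfi(sqrt(2)*3^(3/4)*x/6)


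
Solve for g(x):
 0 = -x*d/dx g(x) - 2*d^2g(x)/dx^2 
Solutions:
 g(x) = C1 + C2*erf(x/2)


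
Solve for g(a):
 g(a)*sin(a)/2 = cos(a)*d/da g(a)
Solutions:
 g(a) = C1/sqrt(cos(a))


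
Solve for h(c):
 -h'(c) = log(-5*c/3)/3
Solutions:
 h(c) = C1 - c*log(-c)/3 + c*(-log(5) + 1 + log(3))/3


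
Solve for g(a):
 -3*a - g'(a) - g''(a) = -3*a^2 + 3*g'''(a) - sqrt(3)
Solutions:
 g(a) = C1 + a^3 - 9*a^2/2 - 9*a + sqrt(3)*a + (C2*sin(sqrt(11)*a/6) + C3*cos(sqrt(11)*a/6))*exp(-a/6)


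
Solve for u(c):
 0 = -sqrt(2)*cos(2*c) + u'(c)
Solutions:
 u(c) = C1 + sqrt(2)*sin(2*c)/2


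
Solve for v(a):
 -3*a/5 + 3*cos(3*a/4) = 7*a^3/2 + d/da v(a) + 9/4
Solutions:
 v(a) = C1 - 7*a^4/8 - 3*a^2/10 - 9*a/4 + 4*sin(3*a/4)


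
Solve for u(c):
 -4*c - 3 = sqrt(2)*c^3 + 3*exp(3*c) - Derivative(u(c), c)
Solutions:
 u(c) = C1 + sqrt(2)*c^4/4 + 2*c^2 + 3*c + exp(3*c)


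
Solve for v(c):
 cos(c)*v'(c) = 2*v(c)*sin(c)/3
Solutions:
 v(c) = C1/cos(c)^(2/3)


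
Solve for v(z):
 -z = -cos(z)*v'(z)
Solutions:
 v(z) = C1 + Integral(z/cos(z), z)


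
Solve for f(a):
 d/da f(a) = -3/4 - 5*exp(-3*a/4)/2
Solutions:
 f(a) = C1 - 3*a/4 + 10*exp(-3*a/4)/3


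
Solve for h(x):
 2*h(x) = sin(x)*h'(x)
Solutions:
 h(x) = C1*(cos(x) - 1)/(cos(x) + 1)


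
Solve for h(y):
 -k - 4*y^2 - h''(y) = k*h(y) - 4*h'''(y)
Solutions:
 h(y) = C1*exp(y*(-(-216*k + sqrt((216*k + 1)^2 - 1) - 1)^(1/3) + 1 - 1/(-216*k + sqrt((216*k + 1)^2 - 1) - 1)^(1/3))/12) + C2*exp(y*((-216*k + sqrt((216*k + 1)^2 - 1) - 1)^(1/3) - sqrt(3)*I*(-216*k + sqrt((216*k + 1)^2 - 1) - 1)^(1/3) + 2 - 4/((-1 + sqrt(3)*I)*(-216*k + sqrt((216*k + 1)^2 - 1) - 1)^(1/3)))/24) + C3*exp(y*((-216*k + sqrt((216*k + 1)^2 - 1) - 1)^(1/3) + sqrt(3)*I*(-216*k + sqrt((216*k + 1)^2 - 1) - 1)^(1/3) + 2 + 4/((1 + sqrt(3)*I)*(-216*k + sqrt((216*k + 1)^2 - 1) - 1)^(1/3)))/24) - 1 - 4*y^2/k + 8/k^2


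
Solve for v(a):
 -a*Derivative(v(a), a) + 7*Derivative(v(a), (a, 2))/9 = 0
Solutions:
 v(a) = C1 + C2*erfi(3*sqrt(14)*a/14)


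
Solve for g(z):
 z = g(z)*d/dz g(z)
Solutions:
 g(z) = -sqrt(C1 + z^2)
 g(z) = sqrt(C1 + z^2)


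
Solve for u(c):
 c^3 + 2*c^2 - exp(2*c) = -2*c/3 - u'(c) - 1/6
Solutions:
 u(c) = C1 - c^4/4 - 2*c^3/3 - c^2/3 - c/6 + exp(2*c)/2


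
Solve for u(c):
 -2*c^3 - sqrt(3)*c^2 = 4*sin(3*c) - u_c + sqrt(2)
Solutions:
 u(c) = C1 + c^4/2 + sqrt(3)*c^3/3 + sqrt(2)*c - 4*cos(3*c)/3


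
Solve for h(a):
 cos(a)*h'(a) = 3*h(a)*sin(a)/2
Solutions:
 h(a) = C1/cos(a)^(3/2)


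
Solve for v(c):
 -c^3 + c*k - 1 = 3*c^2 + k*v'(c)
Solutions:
 v(c) = C1 - c^4/(4*k) - c^3/k + c^2/2 - c/k


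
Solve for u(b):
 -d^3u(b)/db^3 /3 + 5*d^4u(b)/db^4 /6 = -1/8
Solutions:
 u(b) = C1 + C2*b + C3*b^2 + C4*exp(2*b/5) + b^3/16


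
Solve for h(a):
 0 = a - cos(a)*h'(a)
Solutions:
 h(a) = C1 + Integral(a/cos(a), a)


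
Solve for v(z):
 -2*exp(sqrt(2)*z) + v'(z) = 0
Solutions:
 v(z) = C1 + sqrt(2)*exp(sqrt(2)*z)


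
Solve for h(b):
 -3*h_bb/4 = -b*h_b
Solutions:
 h(b) = C1 + C2*erfi(sqrt(6)*b/3)


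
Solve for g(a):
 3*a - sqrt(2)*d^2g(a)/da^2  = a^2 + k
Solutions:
 g(a) = C1 + C2*a - sqrt(2)*a^4/24 + sqrt(2)*a^3/4 - sqrt(2)*a^2*k/4


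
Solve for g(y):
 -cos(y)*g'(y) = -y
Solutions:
 g(y) = C1 + Integral(y/cos(y), y)


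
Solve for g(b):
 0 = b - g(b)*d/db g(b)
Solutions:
 g(b) = -sqrt(C1 + b^2)
 g(b) = sqrt(C1 + b^2)


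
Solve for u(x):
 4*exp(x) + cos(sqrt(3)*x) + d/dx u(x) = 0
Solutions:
 u(x) = C1 - 4*exp(x) - sqrt(3)*sin(sqrt(3)*x)/3


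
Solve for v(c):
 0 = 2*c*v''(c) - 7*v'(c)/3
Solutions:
 v(c) = C1 + C2*c^(13/6)


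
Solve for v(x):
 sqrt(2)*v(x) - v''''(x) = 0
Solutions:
 v(x) = C1*exp(-2^(1/8)*x) + C2*exp(2^(1/8)*x) + C3*sin(2^(1/8)*x) + C4*cos(2^(1/8)*x)


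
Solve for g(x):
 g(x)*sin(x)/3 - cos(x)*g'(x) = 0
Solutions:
 g(x) = C1/cos(x)^(1/3)


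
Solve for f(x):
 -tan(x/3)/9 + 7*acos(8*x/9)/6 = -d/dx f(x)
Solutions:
 f(x) = C1 - 7*x*acos(8*x/9)/6 + 7*sqrt(81 - 64*x^2)/48 - log(cos(x/3))/3


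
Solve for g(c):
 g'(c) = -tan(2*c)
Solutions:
 g(c) = C1 + log(cos(2*c))/2


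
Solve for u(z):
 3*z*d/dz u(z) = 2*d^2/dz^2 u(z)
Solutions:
 u(z) = C1 + C2*erfi(sqrt(3)*z/2)


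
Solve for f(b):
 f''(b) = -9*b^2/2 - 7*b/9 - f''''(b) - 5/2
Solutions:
 f(b) = C1 + C2*b + C3*sin(b) + C4*cos(b) - 3*b^4/8 - 7*b^3/54 + 13*b^2/4


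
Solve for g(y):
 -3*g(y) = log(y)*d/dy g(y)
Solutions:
 g(y) = C1*exp(-3*li(y))


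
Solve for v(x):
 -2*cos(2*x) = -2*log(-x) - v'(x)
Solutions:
 v(x) = C1 - 2*x*log(-x) + 2*x + sin(2*x)


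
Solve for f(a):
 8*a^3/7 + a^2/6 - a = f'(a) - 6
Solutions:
 f(a) = C1 + 2*a^4/7 + a^3/18 - a^2/2 + 6*a


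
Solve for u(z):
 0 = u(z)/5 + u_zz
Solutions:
 u(z) = C1*sin(sqrt(5)*z/5) + C2*cos(sqrt(5)*z/5)


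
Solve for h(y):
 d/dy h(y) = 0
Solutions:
 h(y) = C1


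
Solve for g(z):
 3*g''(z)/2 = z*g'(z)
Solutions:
 g(z) = C1 + C2*erfi(sqrt(3)*z/3)


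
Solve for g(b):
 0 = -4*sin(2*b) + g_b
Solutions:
 g(b) = C1 - 2*cos(2*b)


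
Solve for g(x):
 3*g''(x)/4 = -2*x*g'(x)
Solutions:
 g(x) = C1 + C2*erf(2*sqrt(3)*x/3)


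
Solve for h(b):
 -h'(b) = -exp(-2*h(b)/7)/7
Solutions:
 h(b) = 7*log(-sqrt(C1 + b)) - 7*log(7) + 7*log(2)/2
 h(b) = 7*log(C1 + b)/2 - 7*log(7) + 7*log(2)/2


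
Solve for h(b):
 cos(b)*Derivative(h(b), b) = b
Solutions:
 h(b) = C1 + Integral(b/cos(b), b)


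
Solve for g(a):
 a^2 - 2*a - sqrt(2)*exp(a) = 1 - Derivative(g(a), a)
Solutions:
 g(a) = C1 - a^3/3 + a^2 + a + sqrt(2)*exp(a)


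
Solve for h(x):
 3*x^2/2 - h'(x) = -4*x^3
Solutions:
 h(x) = C1 + x^4 + x^3/2


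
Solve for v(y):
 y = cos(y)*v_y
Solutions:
 v(y) = C1 + Integral(y/cos(y), y)


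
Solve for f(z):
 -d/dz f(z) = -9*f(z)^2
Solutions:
 f(z) = -1/(C1 + 9*z)


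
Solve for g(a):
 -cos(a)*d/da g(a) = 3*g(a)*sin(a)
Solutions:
 g(a) = C1*cos(a)^3


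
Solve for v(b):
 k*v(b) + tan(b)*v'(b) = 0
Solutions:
 v(b) = C1*exp(-k*log(sin(b)))


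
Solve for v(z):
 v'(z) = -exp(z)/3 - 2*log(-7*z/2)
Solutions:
 v(z) = C1 - 2*z*log(-z) + 2*z*(-log(7) + log(2) + 1) - exp(z)/3


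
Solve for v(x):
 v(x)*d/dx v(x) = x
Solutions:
 v(x) = -sqrt(C1 + x^2)
 v(x) = sqrt(C1 + x^2)


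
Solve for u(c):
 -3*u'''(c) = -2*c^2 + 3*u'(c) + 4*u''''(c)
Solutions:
 u(c) = C1 + C2*exp(c*(-2 + (4*sqrt(39) + 25)^(-1/3) + (4*sqrt(39) + 25)^(1/3))/8)*sin(sqrt(3)*c*(-(4*sqrt(39) + 25)^(1/3) + (4*sqrt(39) + 25)^(-1/3))/8) + C3*exp(c*(-2 + (4*sqrt(39) + 25)^(-1/3) + (4*sqrt(39) + 25)^(1/3))/8)*cos(sqrt(3)*c*(-(4*sqrt(39) + 25)^(1/3) + (4*sqrt(39) + 25)^(-1/3))/8) + C4*exp(-c*((4*sqrt(39) + 25)^(-1/3) + 1 + (4*sqrt(39) + 25)^(1/3))/4) + 2*c^3/9 - 4*c/3


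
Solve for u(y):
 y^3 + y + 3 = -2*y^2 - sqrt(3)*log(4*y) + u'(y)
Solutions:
 u(y) = C1 + y^4/4 + 2*y^3/3 + y^2/2 + sqrt(3)*y*log(y) - sqrt(3)*y + 2*sqrt(3)*y*log(2) + 3*y


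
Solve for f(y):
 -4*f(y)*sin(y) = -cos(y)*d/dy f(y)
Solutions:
 f(y) = C1/cos(y)^4


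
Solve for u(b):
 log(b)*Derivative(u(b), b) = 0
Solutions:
 u(b) = C1


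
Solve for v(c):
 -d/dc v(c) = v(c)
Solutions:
 v(c) = C1*exp(-c)


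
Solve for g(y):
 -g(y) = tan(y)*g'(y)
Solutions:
 g(y) = C1/sin(y)


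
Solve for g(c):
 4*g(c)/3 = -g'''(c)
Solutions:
 g(c) = C3*exp(-6^(2/3)*c/3) + (C1*sin(2^(2/3)*3^(1/6)*c/2) + C2*cos(2^(2/3)*3^(1/6)*c/2))*exp(6^(2/3)*c/6)


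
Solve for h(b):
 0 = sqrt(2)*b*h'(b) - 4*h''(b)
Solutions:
 h(b) = C1 + C2*erfi(2^(3/4)*b/4)


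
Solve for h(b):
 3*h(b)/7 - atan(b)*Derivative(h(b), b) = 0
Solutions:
 h(b) = C1*exp(3*Integral(1/atan(b), b)/7)


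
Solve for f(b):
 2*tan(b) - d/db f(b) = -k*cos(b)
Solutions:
 f(b) = C1 + k*sin(b) - 2*log(cos(b))


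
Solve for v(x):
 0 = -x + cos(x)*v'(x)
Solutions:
 v(x) = C1 + Integral(x/cos(x), x)


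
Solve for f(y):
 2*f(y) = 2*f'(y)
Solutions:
 f(y) = C1*exp(y)


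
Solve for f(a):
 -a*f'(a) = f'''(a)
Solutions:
 f(a) = C1 + Integral(C2*airyai(-a) + C3*airybi(-a), a)


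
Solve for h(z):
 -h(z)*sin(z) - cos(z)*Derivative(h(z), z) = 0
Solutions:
 h(z) = C1*cos(z)


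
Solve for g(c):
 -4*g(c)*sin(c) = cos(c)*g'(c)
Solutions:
 g(c) = C1*cos(c)^4


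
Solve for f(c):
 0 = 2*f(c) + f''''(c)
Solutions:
 f(c) = (C1*sin(2^(3/4)*c/2) + C2*cos(2^(3/4)*c/2))*exp(-2^(3/4)*c/2) + (C3*sin(2^(3/4)*c/2) + C4*cos(2^(3/4)*c/2))*exp(2^(3/4)*c/2)


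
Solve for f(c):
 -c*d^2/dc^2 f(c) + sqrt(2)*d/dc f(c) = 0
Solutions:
 f(c) = C1 + C2*c^(1 + sqrt(2))


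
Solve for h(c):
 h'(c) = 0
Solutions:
 h(c) = C1


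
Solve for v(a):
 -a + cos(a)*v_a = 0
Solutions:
 v(a) = C1 + Integral(a/cos(a), a)


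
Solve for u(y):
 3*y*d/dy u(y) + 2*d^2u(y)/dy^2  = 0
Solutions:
 u(y) = C1 + C2*erf(sqrt(3)*y/2)


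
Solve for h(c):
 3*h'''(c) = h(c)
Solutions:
 h(c) = C3*exp(3^(2/3)*c/3) + (C1*sin(3^(1/6)*c/2) + C2*cos(3^(1/6)*c/2))*exp(-3^(2/3)*c/6)


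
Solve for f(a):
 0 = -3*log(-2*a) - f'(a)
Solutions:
 f(a) = C1 - 3*a*log(-a) + 3*a*(1 - log(2))


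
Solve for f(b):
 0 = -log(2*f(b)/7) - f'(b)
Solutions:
 Integral(1/(log(_y) - log(7) + log(2)), (_y, f(b))) = C1 - b


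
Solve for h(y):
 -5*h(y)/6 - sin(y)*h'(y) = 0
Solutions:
 h(y) = C1*(cos(y) + 1)^(5/12)/(cos(y) - 1)^(5/12)


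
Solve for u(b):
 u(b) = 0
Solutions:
 u(b) = 0


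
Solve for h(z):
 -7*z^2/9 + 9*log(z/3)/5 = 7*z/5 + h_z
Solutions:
 h(z) = C1 - 7*z^3/27 - 7*z^2/10 + 9*z*log(z)/5 - 9*z*log(3)/5 - 9*z/5


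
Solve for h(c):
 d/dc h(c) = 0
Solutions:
 h(c) = C1


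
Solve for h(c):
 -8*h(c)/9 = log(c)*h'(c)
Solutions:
 h(c) = C1*exp(-8*li(c)/9)


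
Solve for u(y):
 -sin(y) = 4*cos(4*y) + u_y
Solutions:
 u(y) = C1 - sin(4*y) + cos(y)


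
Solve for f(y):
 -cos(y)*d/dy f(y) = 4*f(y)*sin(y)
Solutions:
 f(y) = C1*cos(y)^4


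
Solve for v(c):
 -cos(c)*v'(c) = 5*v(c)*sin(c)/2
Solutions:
 v(c) = C1*cos(c)^(5/2)


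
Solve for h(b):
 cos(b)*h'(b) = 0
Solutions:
 h(b) = C1


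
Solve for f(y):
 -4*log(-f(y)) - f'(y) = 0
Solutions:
 -li(-f(y)) = C1 - 4*y


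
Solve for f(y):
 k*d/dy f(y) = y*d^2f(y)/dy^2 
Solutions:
 f(y) = C1 + y^(re(k) + 1)*(C2*sin(log(y)*Abs(im(k))) + C3*cos(log(y)*im(k)))


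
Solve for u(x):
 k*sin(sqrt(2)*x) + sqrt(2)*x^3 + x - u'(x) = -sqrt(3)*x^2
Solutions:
 u(x) = C1 - sqrt(2)*k*cos(sqrt(2)*x)/2 + sqrt(2)*x^4/4 + sqrt(3)*x^3/3 + x^2/2


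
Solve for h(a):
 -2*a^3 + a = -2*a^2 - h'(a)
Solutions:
 h(a) = C1 + a^4/2 - 2*a^3/3 - a^2/2


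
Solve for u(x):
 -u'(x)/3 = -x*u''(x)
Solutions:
 u(x) = C1 + C2*x^(4/3)


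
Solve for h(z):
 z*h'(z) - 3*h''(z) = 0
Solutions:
 h(z) = C1 + C2*erfi(sqrt(6)*z/6)


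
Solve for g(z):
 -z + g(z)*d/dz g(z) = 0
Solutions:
 g(z) = -sqrt(C1 + z^2)
 g(z) = sqrt(C1 + z^2)


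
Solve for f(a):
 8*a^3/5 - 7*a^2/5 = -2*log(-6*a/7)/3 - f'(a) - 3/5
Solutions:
 f(a) = C1 - 2*a^4/5 + 7*a^3/15 - 2*a*log(-a)/3 + a*(-10*log(6) + 1 + 10*log(7))/15


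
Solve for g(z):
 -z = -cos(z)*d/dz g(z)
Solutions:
 g(z) = C1 + Integral(z/cos(z), z)


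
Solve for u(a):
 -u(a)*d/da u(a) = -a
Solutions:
 u(a) = -sqrt(C1 + a^2)
 u(a) = sqrt(C1 + a^2)


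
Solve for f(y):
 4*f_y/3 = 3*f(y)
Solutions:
 f(y) = C1*exp(9*y/4)


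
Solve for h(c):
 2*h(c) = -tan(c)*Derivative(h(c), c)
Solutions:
 h(c) = C1/sin(c)^2


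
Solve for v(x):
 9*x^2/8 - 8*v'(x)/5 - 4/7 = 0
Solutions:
 v(x) = C1 + 15*x^3/64 - 5*x/14


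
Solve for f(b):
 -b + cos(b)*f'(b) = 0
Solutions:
 f(b) = C1 + Integral(b/cos(b), b)


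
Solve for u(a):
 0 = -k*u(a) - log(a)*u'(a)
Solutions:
 u(a) = C1*exp(-k*li(a))


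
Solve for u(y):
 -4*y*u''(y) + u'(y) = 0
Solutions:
 u(y) = C1 + C2*y^(5/4)


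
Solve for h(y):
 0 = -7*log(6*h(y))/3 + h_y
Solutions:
 -3*Integral(1/(log(_y) + log(6)), (_y, h(y)))/7 = C1 - y


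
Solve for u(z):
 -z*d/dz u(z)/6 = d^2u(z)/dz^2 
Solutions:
 u(z) = C1 + C2*erf(sqrt(3)*z/6)


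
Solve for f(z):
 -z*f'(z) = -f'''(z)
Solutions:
 f(z) = C1 + Integral(C2*airyai(z) + C3*airybi(z), z)


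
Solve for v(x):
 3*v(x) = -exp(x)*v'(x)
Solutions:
 v(x) = C1*exp(3*exp(-x))


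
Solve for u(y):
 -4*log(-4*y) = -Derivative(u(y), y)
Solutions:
 u(y) = C1 + 4*y*log(-y) + 4*y*(-1 + 2*log(2))


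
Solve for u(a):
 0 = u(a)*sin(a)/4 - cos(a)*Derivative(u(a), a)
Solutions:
 u(a) = C1/cos(a)^(1/4)


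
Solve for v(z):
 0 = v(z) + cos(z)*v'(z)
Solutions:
 v(z) = C1*sqrt(sin(z) - 1)/sqrt(sin(z) + 1)


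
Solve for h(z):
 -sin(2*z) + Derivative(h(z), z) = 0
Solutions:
 h(z) = C1 - cos(2*z)/2


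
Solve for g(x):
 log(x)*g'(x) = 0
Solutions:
 g(x) = C1


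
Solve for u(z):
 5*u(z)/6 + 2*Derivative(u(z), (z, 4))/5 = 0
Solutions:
 u(z) = (C1*sin(3^(3/4)*sqrt(5)*z/6) + C2*cos(3^(3/4)*sqrt(5)*z/6))*exp(-3^(3/4)*sqrt(5)*z/6) + (C3*sin(3^(3/4)*sqrt(5)*z/6) + C4*cos(3^(3/4)*sqrt(5)*z/6))*exp(3^(3/4)*sqrt(5)*z/6)


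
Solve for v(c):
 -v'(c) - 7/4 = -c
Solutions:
 v(c) = C1 + c^2/2 - 7*c/4


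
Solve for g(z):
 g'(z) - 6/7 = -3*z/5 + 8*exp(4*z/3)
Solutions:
 g(z) = C1 - 3*z^2/10 + 6*z/7 + 6*exp(4*z/3)


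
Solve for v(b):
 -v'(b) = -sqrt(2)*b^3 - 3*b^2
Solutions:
 v(b) = C1 + sqrt(2)*b^4/4 + b^3


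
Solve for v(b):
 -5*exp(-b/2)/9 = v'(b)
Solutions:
 v(b) = C1 + 10*exp(-b/2)/9


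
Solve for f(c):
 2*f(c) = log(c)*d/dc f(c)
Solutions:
 f(c) = C1*exp(2*li(c))


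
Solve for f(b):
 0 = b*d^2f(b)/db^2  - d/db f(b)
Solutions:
 f(b) = C1 + C2*b^2


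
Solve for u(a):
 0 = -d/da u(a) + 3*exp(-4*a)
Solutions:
 u(a) = C1 - 3*exp(-4*a)/4


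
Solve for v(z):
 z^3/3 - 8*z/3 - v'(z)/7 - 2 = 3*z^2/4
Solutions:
 v(z) = C1 + 7*z^4/12 - 7*z^3/4 - 28*z^2/3 - 14*z


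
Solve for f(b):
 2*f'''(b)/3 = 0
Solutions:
 f(b) = C1 + C2*b + C3*b^2


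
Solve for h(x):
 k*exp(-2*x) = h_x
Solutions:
 h(x) = C1 - k*exp(-2*x)/2


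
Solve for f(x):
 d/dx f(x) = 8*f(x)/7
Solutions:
 f(x) = C1*exp(8*x/7)


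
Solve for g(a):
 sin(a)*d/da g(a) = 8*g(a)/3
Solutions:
 g(a) = C1*(cos(a) - 1)^(4/3)/(cos(a) + 1)^(4/3)


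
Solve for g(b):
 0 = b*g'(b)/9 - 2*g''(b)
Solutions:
 g(b) = C1 + C2*erfi(b/6)


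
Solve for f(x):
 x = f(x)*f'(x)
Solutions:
 f(x) = -sqrt(C1 + x^2)
 f(x) = sqrt(C1 + x^2)


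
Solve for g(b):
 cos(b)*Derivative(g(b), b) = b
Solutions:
 g(b) = C1 + Integral(b/cos(b), b)


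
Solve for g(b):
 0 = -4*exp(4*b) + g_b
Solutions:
 g(b) = C1 + exp(4*b)


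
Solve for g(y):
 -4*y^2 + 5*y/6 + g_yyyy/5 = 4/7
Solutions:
 g(y) = C1 + C2*y + C3*y^2 + C4*y^3 + y^6/18 - 5*y^5/144 + 5*y^4/42


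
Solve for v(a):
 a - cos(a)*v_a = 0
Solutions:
 v(a) = C1 + Integral(a/cos(a), a)


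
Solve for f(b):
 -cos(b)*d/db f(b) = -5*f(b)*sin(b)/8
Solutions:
 f(b) = C1/cos(b)^(5/8)


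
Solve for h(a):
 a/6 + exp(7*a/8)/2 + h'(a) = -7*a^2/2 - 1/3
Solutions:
 h(a) = C1 - 7*a^3/6 - a^2/12 - a/3 - 4*exp(7*a/8)/7


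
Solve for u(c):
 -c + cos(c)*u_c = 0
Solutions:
 u(c) = C1 + Integral(c/cos(c), c)


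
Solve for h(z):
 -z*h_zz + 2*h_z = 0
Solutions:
 h(z) = C1 + C2*z^3


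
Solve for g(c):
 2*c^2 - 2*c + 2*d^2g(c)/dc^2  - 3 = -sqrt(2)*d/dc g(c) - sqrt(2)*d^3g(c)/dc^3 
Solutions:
 g(c) = C1 - sqrt(2)*c^3/3 + sqrt(2)*c^2/2 + 2*c^2 - 2*c - sqrt(2)*c/2 + (C2*sin(sqrt(2)*c/2) + C3*cos(sqrt(2)*c/2))*exp(-sqrt(2)*c/2)


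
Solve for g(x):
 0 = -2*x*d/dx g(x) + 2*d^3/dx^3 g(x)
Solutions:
 g(x) = C1 + Integral(C2*airyai(x) + C3*airybi(x), x)


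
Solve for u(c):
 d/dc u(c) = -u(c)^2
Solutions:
 u(c) = 1/(C1 + c)


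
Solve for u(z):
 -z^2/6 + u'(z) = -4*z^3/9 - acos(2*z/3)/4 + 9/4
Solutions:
 u(z) = C1 - z^4/9 + z^3/18 - z*acos(2*z/3)/4 + 9*z/4 + sqrt(9 - 4*z^2)/8


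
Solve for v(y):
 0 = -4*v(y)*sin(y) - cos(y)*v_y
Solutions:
 v(y) = C1*cos(y)^4


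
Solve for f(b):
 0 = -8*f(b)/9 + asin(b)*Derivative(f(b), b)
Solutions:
 f(b) = C1*exp(8*Integral(1/asin(b), b)/9)


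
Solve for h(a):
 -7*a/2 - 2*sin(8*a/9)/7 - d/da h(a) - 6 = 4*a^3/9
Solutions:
 h(a) = C1 - a^4/9 - 7*a^2/4 - 6*a + 9*cos(8*a/9)/28


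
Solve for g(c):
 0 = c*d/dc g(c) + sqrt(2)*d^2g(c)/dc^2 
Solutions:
 g(c) = C1 + C2*erf(2^(1/4)*c/2)


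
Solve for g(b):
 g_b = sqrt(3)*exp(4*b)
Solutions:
 g(b) = C1 + sqrt(3)*exp(4*b)/4


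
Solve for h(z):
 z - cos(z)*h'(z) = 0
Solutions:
 h(z) = C1 + Integral(z/cos(z), z)


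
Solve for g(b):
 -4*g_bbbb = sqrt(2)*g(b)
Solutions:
 g(b) = (C1*sin(2^(1/8)*b/2) + C2*cos(2^(1/8)*b/2))*exp(-2^(1/8)*b/2) + (C3*sin(2^(1/8)*b/2) + C4*cos(2^(1/8)*b/2))*exp(2^(1/8)*b/2)


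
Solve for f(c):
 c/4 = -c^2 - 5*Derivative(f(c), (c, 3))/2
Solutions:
 f(c) = C1 + C2*c + C3*c^2 - c^5/150 - c^4/240


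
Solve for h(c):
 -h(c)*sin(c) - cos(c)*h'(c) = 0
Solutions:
 h(c) = C1*cos(c)


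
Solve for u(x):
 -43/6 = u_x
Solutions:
 u(x) = C1 - 43*x/6


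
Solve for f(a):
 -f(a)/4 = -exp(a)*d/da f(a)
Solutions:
 f(a) = C1*exp(-exp(-a)/4)


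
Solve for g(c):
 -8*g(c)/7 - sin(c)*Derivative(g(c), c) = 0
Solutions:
 g(c) = C1*(cos(c) + 1)^(4/7)/(cos(c) - 1)^(4/7)


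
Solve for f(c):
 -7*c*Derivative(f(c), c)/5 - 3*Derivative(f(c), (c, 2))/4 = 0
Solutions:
 f(c) = C1 + C2*erf(sqrt(210)*c/15)


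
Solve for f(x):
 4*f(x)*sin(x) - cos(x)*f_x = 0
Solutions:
 f(x) = C1/cos(x)^4


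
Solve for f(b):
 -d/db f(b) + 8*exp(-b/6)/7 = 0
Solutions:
 f(b) = C1 - 48*exp(-b/6)/7


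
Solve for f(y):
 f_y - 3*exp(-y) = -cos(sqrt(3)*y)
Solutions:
 f(y) = C1 - sqrt(3)*sin(sqrt(3)*y)/3 - 3*exp(-y)


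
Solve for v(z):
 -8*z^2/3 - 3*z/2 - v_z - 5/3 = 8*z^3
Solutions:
 v(z) = C1 - 2*z^4 - 8*z^3/9 - 3*z^2/4 - 5*z/3


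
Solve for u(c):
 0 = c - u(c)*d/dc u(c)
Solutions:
 u(c) = -sqrt(C1 + c^2)
 u(c) = sqrt(C1 + c^2)


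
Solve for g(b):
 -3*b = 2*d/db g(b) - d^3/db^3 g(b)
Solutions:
 g(b) = C1 + C2*exp(-sqrt(2)*b) + C3*exp(sqrt(2)*b) - 3*b^2/4


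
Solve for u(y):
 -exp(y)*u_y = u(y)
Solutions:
 u(y) = C1*exp(exp(-y))


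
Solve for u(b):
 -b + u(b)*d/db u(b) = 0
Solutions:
 u(b) = -sqrt(C1 + b^2)
 u(b) = sqrt(C1 + b^2)


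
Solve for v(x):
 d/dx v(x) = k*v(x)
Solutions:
 v(x) = C1*exp(k*x)


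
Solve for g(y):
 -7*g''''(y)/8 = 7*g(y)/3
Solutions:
 g(y) = (C1*sin(2^(1/4)*3^(3/4)*y/3) + C2*cos(2^(1/4)*3^(3/4)*y/3))*exp(-2^(1/4)*3^(3/4)*y/3) + (C3*sin(2^(1/4)*3^(3/4)*y/3) + C4*cos(2^(1/4)*3^(3/4)*y/3))*exp(2^(1/4)*3^(3/4)*y/3)


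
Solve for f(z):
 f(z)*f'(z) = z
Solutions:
 f(z) = -sqrt(C1 + z^2)
 f(z) = sqrt(C1 + z^2)


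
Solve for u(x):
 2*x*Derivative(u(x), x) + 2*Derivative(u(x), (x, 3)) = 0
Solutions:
 u(x) = C1 + Integral(C2*airyai(-x) + C3*airybi(-x), x)


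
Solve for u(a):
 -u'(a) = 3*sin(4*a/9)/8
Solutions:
 u(a) = C1 + 27*cos(4*a/9)/32


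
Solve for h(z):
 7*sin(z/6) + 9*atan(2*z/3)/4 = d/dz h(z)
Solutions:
 h(z) = C1 + 9*z*atan(2*z/3)/4 - 27*log(4*z^2 + 9)/16 - 42*cos(z/6)


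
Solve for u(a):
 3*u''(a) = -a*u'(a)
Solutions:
 u(a) = C1 + C2*erf(sqrt(6)*a/6)


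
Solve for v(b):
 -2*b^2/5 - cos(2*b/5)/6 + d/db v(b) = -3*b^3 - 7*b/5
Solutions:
 v(b) = C1 - 3*b^4/4 + 2*b^3/15 - 7*b^2/10 + 5*sin(2*b/5)/12


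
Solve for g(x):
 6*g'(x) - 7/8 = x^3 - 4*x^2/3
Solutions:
 g(x) = C1 + x^4/24 - 2*x^3/27 + 7*x/48


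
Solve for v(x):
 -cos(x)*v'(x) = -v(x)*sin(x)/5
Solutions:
 v(x) = C1/cos(x)^(1/5)


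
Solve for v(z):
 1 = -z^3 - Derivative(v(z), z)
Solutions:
 v(z) = C1 - z^4/4 - z


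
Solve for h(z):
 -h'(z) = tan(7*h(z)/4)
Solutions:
 h(z) = -4*asin(C1*exp(-7*z/4))/7 + 4*pi/7
 h(z) = 4*asin(C1*exp(-7*z/4))/7


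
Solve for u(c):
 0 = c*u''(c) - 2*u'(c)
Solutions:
 u(c) = C1 + C2*c^3


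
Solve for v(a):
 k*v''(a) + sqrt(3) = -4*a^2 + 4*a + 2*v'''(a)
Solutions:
 v(a) = C1 + C2*a + C3*exp(a*k/2) - a^4/(3*k) + 2*a^3*(1 - 4/k)/(3*k) + a^2*(-sqrt(3)/2 + 4/k - 16/k^2)/k


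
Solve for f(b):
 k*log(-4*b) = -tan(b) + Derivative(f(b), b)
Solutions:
 f(b) = C1 + b*k*(log(-b) - 1) + 2*b*k*log(2) - log(cos(b))


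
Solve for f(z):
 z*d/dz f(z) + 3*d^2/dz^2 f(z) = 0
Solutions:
 f(z) = C1 + C2*erf(sqrt(6)*z/6)


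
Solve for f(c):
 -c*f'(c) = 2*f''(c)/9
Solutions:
 f(c) = C1 + C2*erf(3*c/2)


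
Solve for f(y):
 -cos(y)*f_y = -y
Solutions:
 f(y) = C1 + Integral(y/cos(y), y)


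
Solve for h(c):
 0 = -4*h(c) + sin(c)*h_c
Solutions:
 h(c) = C1*(cos(c)^2 - 2*cos(c) + 1)/(cos(c)^2 + 2*cos(c) + 1)


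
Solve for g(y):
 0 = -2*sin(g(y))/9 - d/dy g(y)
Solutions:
 2*y/9 + log(cos(g(y)) - 1)/2 - log(cos(g(y)) + 1)/2 = C1


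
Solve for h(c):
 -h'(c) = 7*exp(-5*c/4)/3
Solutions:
 h(c) = C1 + 28*exp(-5*c/4)/15


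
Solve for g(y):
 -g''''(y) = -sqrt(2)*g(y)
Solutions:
 g(y) = C1*exp(-2^(1/8)*y) + C2*exp(2^(1/8)*y) + C3*sin(2^(1/8)*y) + C4*cos(2^(1/8)*y)


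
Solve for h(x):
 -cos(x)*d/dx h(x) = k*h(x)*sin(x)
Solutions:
 h(x) = C1*exp(k*log(cos(x)))


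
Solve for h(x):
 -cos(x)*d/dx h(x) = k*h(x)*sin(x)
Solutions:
 h(x) = C1*exp(k*log(cos(x)))


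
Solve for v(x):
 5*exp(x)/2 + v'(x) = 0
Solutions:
 v(x) = C1 - 5*exp(x)/2


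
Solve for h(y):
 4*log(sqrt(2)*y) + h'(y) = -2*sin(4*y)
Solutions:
 h(y) = C1 - 4*y*log(y) - 2*y*log(2) + 4*y + cos(4*y)/2


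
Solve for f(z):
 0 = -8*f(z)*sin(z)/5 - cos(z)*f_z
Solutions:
 f(z) = C1*cos(z)^(8/5)


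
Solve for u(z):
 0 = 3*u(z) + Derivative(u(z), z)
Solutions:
 u(z) = C1*exp(-3*z)


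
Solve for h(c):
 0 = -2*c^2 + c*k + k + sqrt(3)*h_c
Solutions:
 h(c) = C1 + 2*sqrt(3)*c^3/9 - sqrt(3)*c^2*k/6 - sqrt(3)*c*k/3


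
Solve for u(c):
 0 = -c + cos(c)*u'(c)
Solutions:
 u(c) = C1 + Integral(c/cos(c), c)


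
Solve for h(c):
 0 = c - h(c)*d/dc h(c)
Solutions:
 h(c) = -sqrt(C1 + c^2)
 h(c) = sqrt(C1 + c^2)


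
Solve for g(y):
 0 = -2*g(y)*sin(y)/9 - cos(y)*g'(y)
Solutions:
 g(y) = C1*cos(y)^(2/9)


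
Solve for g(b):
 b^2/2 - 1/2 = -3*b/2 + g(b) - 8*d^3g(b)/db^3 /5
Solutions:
 g(b) = C3*exp(5^(1/3)*b/2) + b^2/2 + 3*b/2 + (C1*sin(sqrt(3)*5^(1/3)*b/4) + C2*cos(sqrt(3)*5^(1/3)*b/4))*exp(-5^(1/3)*b/4) - 1/2


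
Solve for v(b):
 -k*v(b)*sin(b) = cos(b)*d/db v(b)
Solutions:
 v(b) = C1*exp(k*log(cos(b)))


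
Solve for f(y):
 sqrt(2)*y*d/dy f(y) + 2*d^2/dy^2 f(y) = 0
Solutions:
 f(y) = C1 + C2*erf(2^(1/4)*y/2)


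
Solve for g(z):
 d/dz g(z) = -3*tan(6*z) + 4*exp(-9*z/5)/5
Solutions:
 g(z) = C1 - log(tan(6*z)^2 + 1)/4 - 4*exp(-9*z/5)/9


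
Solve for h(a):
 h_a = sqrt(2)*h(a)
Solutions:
 h(a) = C1*exp(sqrt(2)*a)


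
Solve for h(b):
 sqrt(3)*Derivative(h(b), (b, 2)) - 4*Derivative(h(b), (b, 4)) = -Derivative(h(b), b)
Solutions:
 h(b) = C1 + C2*exp(-b*(3^(5/6)/(sqrt(9 - sqrt(3)) + 3)^(1/3) + 3^(2/3)*(sqrt(9 - sqrt(3)) + 3)^(1/3))/12)*sin(b*(-3^(1/6)*(sqrt(9 - sqrt(3)) + 3)^(1/3) + 3^(1/3)/(sqrt(9 - sqrt(3)) + 3)^(1/3))/4) + C3*exp(-b*(3^(5/6)/(sqrt(9 - sqrt(3)) + 3)^(1/3) + 3^(2/3)*(sqrt(9 - sqrt(3)) + 3)^(1/3))/12)*cos(b*(-3^(1/6)*(sqrt(9 - sqrt(3)) + 3)^(1/3) + 3^(1/3)/(sqrt(9 - sqrt(3)) + 3)^(1/3))/4) + C4*exp(b*(3^(5/6)/(sqrt(9 - sqrt(3)) + 3)^(1/3) + 3^(2/3)*(sqrt(9 - sqrt(3)) + 3)^(1/3))/6)


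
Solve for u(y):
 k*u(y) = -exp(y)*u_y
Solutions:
 u(y) = C1*exp(k*exp(-y))


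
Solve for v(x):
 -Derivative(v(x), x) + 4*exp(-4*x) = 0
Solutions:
 v(x) = C1 - exp(-4*x)


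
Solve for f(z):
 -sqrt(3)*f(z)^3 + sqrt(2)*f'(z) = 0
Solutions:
 f(z) = -sqrt(-1/(C1 + sqrt(6)*z))
 f(z) = sqrt(-1/(C1 + sqrt(6)*z))


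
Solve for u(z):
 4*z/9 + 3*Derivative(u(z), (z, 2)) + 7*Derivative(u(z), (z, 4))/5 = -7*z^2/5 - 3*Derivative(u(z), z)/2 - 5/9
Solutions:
 u(z) = C1 + C2*exp(-70^(1/3)*z*(-(21 + sqrt(1001))^(1/3) + 2*70^(1/3)/(21 + sqrt(1001))^(1/3))/28)*sin(sqrt(3)*70^(1/3)*z*(2*70^(1/3)/(21 + sqrt(1001))^(1/3) + (21 + sqrt(1001))^(1/3))/28) + C3*exp(-70^(1/3)*z*(-(21 + sqrt(1001))^(1/3) + 2*70^(1/3)/(21 + sqrt(1001))^(1/3))/28)*cos(sqrt(3)*70^(1/3)*z*(2*70^(1/3)/(21 + sqrt(1001))^(1/3) + (21 + sqrt(1001))^(1/3))/28) + C4*exp(70^(1/3)*z*(-(21 + sqrt(1001))^(1/3) + 2*70^(1/3)/(21 + sqrt(1001))^(1/3))/14) - 14*z^3/45 + 232*z^2/135 - 326*z/45


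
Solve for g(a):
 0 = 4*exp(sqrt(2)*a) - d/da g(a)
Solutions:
 g(a) = C1 + 2*sqrt(2)*exp(sqrt(2)*a)


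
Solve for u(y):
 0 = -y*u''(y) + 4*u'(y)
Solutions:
 u(y) = C1 + C2*y^5


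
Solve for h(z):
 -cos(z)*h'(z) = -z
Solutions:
 h(z) = C1 + Integral(z/cos(z), z)


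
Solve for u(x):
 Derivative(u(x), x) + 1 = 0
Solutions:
 u(x) = C1 - x


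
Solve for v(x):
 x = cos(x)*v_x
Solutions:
 v(x) = C1 + Integral(x/cos(x), x)


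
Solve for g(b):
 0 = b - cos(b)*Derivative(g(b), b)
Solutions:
 g(b) = C1 + Integral(b/cos(b), b)


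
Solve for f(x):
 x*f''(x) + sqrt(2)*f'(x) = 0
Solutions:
 f(x) = C1 + C2*x^(1 - sqrt(2))


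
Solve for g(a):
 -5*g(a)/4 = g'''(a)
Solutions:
 g(a) = C3*exp(-10^(1/3)*a/2) + (C1*sin(10^(1/3)*sqrt(3)*a/4) + C2*cos(10^(1/3)*sqrt(3)*a/4))*exp(10^(1/3)*a/4)


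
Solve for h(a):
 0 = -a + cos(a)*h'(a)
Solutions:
 h(a) = C1 + Integral(a/cos(a), a)


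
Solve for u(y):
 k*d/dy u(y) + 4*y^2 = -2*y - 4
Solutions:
 u(y) = C1 - 4*y^3/(3*k) - y^2/k - 4*y/k


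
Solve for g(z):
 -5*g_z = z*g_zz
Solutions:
 g(z) = C1 + C2/z^4


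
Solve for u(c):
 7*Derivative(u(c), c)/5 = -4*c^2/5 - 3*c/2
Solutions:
 u(c) = C1 - 4*c^3/21 - 15*c^2/28


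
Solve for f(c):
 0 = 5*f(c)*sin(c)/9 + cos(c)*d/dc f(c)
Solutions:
 f(c) = C1*cos(c)^(5/9)


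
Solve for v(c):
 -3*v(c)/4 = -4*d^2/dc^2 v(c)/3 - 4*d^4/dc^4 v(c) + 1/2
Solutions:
 v(c) = C1*exp(-sqrt(3)*c*sqrt(-2 + sqrt(31))/6) + C2*exp(sqrt(3)*c*sqrt(-2 + sqrt(31))/6) + C3*sin(sqrt(3)*c*sqrt(2 + sqrt(31))/6) + C4*cos(sqrt(3)*c*sqrt(2 + sqrt(31))/6) - 2/3


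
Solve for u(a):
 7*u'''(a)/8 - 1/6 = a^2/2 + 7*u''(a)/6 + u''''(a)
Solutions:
 u(a) = C1 + C2*a - a^4/28 - 3*a^3/28 + 43*a^2/784 + (C3*sin(sqrt(2247)*a/48) + C4*cos(sqrt(2247)*a/48))*exp(7*a/16)


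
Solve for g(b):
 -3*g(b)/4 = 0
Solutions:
 g(b) = 0


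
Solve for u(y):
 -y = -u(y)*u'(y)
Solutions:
 u(y) = -sqrt(C1 + y^2)
 u(y) = sqrt(C1 + y^2)


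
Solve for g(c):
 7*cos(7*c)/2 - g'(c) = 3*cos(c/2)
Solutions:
 g(c) = C1 - 6*sin(c/2) + sin(7*c)/2


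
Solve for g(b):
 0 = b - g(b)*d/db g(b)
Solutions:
 g(b) = -sqrt(C1 + b^2)
 g(b) = sqrt(C1 + b^2)


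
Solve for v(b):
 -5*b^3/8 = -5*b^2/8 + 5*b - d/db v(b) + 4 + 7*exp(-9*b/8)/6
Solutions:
 v(b) = C1 + 5*b^4/32 - 5*b^3/24 + 5*b^2/2 + 4*b - 28*exp(-9*b/8)/27


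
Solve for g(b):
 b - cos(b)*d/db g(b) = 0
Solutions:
 g(b) = C1 + Integral(b/cos(b), b)


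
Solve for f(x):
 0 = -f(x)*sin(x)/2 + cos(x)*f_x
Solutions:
 f(x) = C1/sqrt(cos(x))


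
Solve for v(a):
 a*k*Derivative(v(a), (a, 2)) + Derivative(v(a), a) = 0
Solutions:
 v(a) = C1 + a^(((re(k) - 1)*re(k) + im(k)^2)/(re(k)^2 + im(k)^2))*(C2*sin(log(a)*Abs(im(k))/(re(k)^2 + im(k)^2)) + C3*cos(log(a)*im(k)/(re(k)^2 + im(k)^2)))


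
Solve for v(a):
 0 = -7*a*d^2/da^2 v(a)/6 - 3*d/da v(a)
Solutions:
 v(a) = C1 + C2/a^(11/7)


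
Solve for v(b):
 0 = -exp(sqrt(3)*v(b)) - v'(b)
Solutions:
 v(b) = sqrt(3)*(2*log(1/(C1 + b)) - log(3))/6


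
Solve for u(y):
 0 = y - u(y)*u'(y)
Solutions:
 u(y) = -sqrt(C1 + y^2)
 u(y) = sqrt(C1 + y^2)


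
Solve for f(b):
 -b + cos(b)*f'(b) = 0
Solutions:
 f(b) = C1 + Integral(b/cos(b), b)


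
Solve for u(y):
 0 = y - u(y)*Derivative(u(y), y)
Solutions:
 u(y) = -sqrt(C1 + y^2)
 u(y) = sqrt(C1 + y^2)


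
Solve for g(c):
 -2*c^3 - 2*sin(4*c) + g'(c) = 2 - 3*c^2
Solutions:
 g(c) = C1 + c^4/2 - c^3 + 2*c - cos(4*c)/2


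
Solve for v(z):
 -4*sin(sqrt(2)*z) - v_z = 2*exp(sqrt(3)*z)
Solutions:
 v(z) = C1 - 2*sqrt(3)*exp(sqrt(3)*z)/3 + 2*sqrt(2)*cos(sqrt(2)*z)


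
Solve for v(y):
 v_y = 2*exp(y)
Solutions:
 v(y) = C1 + 2*exp(y)


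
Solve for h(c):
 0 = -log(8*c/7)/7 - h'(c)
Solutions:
 h(c) = C1 - c*log(c)/7 - 3*c*log(2)/7 + c/7 + c*log(7)/7


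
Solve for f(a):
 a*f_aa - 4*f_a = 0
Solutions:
 f(a) = C1 + C2*a^5


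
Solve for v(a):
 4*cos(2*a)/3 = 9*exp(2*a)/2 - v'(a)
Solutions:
 v(a) = C1 + 9*exp(2*a)/4 - 2*sin(2*a)/3


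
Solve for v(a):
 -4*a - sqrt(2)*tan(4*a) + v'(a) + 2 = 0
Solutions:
 v(a) = C1 + 2*a^2 - 2*a - sqrt(2)*log(cos(4*a))/4


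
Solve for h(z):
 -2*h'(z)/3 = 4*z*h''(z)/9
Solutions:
 h(z) = C1 + C2/sqrt(z)


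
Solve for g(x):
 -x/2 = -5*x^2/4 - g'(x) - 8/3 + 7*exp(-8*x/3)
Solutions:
 g(x) = C1 - 5*x^3/12 + x^2/4 - 8*x/3 - 21*exp(-8*x/3)/8


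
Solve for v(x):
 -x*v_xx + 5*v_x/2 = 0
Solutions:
 v(x) = C1 + C2*x^(7/2)


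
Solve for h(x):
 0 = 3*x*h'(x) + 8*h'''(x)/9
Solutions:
 h(x) = C1 + Integral(C2*airyai(-3*x/2) + C3*airybi(-3*x/2), x)


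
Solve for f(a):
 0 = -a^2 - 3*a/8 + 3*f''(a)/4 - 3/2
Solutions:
 f(a) = C1 + C2*a + a^4/9 + a^3/12 + a^2


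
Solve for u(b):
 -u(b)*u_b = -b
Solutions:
 u(b) = -sqrt(C1 + b^2)
 u(b) = sqrt(C1 + b^2)


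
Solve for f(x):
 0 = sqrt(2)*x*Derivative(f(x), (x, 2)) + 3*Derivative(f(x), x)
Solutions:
 f(x) = C1 + C2*x^(1 - 3*sqrt(2)/2)


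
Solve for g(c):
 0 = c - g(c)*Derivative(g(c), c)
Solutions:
 g(c) = -sqrt(C1 + c^2)
 g(c) = sqrt(C1 + c^2)


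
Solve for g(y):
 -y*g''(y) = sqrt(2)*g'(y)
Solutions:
 g(y) = C1 + C2*y^(1 - sqrt(2))


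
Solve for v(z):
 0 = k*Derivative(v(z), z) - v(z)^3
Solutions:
 v(z) = -sqrt(2)*sqrt(-k/(C1*k + z))/2
 v(z) = sqrt(2)*sqrt(-k/(C1*k + z))/2


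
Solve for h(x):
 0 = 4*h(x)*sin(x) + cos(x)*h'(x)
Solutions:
 h(x) = C1*cos(x)^4


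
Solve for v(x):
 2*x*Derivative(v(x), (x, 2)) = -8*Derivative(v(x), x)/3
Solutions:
 v(x) = C1 + C2/x^(1/3)


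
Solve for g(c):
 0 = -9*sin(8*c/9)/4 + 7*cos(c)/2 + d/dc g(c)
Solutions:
 g(c) = C1 - 7*sin(c)/2 - 81*cos(8*c/9)/32


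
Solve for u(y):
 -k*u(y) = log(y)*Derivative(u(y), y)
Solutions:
 u(y) = C1*exp(-k*li(y))


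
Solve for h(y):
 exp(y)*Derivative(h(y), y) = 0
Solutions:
 h(y) = C1


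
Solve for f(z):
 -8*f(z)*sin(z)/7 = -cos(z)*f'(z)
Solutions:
 f(z) = C1/cos(z)^(8/7)


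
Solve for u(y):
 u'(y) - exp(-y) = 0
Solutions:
 u(y) = C1 - exp(-y)


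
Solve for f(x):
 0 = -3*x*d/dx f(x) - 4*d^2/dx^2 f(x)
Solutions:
 f(x) = C1 + C2*erf(sqrt(6)*x/4)


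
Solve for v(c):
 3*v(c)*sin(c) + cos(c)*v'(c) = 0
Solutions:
 v(c) = C1*cos(c)^3


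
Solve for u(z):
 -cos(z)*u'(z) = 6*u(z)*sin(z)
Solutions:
 u(z) = C1*cos(z)^6


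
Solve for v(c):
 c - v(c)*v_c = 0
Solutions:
 v(c) = -sqrt(C1 + c^2)
 v(c) = sqrt(C1 + c^2)


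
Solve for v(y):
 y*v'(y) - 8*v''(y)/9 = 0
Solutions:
 v(y) = C1 + C2*erfi(3*y/4)


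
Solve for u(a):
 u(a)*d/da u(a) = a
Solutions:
 u(a) = -sqrt(C1 + a^2)
 u(a) = sqrt(C1 + a^2)


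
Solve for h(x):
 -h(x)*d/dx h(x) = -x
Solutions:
 h(x) = -sqrt(C1 + x^2)
 h(x) = sqrt(C1 + x^2)


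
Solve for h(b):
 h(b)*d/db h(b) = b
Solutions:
 h(b) = -sqrt(C1 + b^2)
 h(b) = sqrt(C1 + b^2)


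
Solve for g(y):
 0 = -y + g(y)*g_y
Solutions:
 g(y) = -sqrt(C1 + y^2)
 g(y) = sqrt(C1 + y^2)


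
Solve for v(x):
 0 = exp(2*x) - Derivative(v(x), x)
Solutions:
 v(x) = C1 + exp(2*x)/2


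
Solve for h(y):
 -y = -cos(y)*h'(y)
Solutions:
 h(y) = C1 + Integral(y/cos(y), y)


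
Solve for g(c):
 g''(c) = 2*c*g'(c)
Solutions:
 g(c) = C1 + C2*erfi(c)


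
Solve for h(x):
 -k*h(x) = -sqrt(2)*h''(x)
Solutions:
 h(x) = C1*exp(-2^(3/4)*sqrt(k)*x/2) + C2*exp(2^(3/4)*sqrt(k)*x/2)


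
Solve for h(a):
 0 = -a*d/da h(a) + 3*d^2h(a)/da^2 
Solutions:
 h(a) = C1 + C2*erfi(sqrt(6)*a/6)


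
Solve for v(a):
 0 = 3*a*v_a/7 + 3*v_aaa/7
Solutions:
 v(a) = C1 + Integral(C2*airyai(-a) + C3*airybi(-a), a)


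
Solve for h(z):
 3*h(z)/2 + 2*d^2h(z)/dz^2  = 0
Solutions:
 h(z) = C1*sin(sqrt(3)*z/2) + C2*cos(sqrt(3)*z/2)


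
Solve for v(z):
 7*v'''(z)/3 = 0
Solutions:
 v(z) = C1 + C2*z + C3*z^2


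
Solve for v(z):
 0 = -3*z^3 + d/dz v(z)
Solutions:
 v(z) = C1 + 3*z^4/4


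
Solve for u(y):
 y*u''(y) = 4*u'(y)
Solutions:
 u(y) = C1 + C2*y^5


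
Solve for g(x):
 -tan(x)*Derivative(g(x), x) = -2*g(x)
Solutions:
 g(x) = C1*sin(x)^2


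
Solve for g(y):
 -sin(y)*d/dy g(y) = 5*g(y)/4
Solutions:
 g(y) = C1*(cos(y) + 1)^(5/8)/(cos(y) - 1)^(5/8)


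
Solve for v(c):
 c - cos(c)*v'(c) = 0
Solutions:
 v(c) = C1 + Integral(c/cos(c), c)


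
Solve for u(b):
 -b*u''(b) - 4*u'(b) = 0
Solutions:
 u(b) = C1 + C2/b^3


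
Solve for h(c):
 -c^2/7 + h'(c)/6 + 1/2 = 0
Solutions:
 h(c) = C1 + 2*c^3/7 - 3*c


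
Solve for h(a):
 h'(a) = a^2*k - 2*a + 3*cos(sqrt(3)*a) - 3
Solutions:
 h(a) = C1 + a^3*k/3 - a^2 - 3*a + sqrt(3)*sin(sqrt(3)*a)


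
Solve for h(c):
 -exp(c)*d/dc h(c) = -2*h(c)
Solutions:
 h(c) = C1*exp(-2*exp(-c))


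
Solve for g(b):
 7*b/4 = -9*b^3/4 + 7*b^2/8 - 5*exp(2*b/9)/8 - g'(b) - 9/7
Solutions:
 g(b) = C1 - 9*b^4/16 + 7*b^3/24 - 7*b^2/8 - 9*b/7 - 45*exp(2*b/9)/16


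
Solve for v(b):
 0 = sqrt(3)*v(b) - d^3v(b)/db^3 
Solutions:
 v(b) = C3*exp(3^(1/6)*b) + (C1*sin(3^(2/3)*b/2) + C2*cos(3^(2/3)*b/2))*exp(-3^(1/6)*b/2)


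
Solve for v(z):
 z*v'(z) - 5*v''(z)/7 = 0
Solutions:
 v(z) = C1 + C2*erfi(sqrt(70)*z/10)
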